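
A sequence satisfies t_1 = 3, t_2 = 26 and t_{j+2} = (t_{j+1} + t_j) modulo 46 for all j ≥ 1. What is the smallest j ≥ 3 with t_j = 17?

16

Computing terms: t_1 = 3, t_2 = 26, t_3 = 29, t_4 = 9, t_5 = 38, t_6 = 1, t_7 = 39, t_8 = 40, t_9 = 33, t_{10} = 27, t_{11} = 14, t_{12} = 41, t_{13} = 9, t_{14} = 4, t_{15} = 13, t_{16} = 17, t_{17} = 30, t_{18} = 1, t_{19} = 31, t_{20} = 32, t_{21} = 17, t_{22} = 3, t_{23} = 20, t_{24} = 23, t_{25} = 43, t_{26} = 20, t_{27} = 17, t_{28} = 37, t_{29} = 8, t_{30} = 45, t_{31} = 7, t_{32} = 6, t_{33} = 13, t_{34} = 19, t_{35} = 32, t_{36} = 5, t_{37} = 37, t_{38} = 42, t_{39} = 33, t_{40} = 29, t_{41} = 16, t_{42} = 45, t_{43} = 15, t_{44} = 14, t_{45} = 29, t_{46} = 43, t_{47} = 26, t_{48} = 23, t_{49} = 3, t_{50} = 26.
The sequence repeats with period 48.
The value 17 first appears (with j ≥ 3) at t_{16}.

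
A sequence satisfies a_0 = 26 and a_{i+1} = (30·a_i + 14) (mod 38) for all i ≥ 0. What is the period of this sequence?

3

a_0 = 26,  a_1 = 34,  a_2 = 8,  a_3 = 26.
The sequence repeats with period 3.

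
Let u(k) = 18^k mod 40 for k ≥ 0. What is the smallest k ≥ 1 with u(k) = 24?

u(0) = 1; u(1) = 18; u(2) = 4; u(3) = 32; u(4) = 16; u(5) = 8; u(6) = 24; u(7) = 32.
Since u(7) = u(3) = 32, the sequence is eventually periodic: after a pre-period of length 3 it cycles with period 4.
The value 24 first appears (with k ≥ 1) at u(6).

6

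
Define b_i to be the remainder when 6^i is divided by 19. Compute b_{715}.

4

Listing terms: b_0 = 1; b_1 = 6; b_2 = 17; b_3 = 7; b_4 = 4; b_5 = 5; b_6 = 11; b_7 = 9; b_8 = 16; b_9 = 1.
Since b_9 = b_0 = 1, the sequence is periodic with period 9.
(715 - 0) mod 9 = 4, so b_{715} = b_4 = 4.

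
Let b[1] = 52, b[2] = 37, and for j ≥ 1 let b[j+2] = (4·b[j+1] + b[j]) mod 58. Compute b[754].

We have b[1] = 52,  b[2] = 37,  b[3] = 26,  b[4] = 25,  b[5] = 10,  b[6] = 7,  b[7] = 38,  b[8] = 43,  b[9] = 36,  b[10] = 13,  b[11] = 30,  b[12] = 17,  b[13] = 40,  b[14] = 3,  b[15] = 52,  b[16] = 37.
The sequence repeats with period 14.
(754 - 1) mod 14 = 11, so b[754] = b[12] = 17.

17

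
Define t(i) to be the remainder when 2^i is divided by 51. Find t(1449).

2

t(0) = 1,  t(1) = 2,  t(2) = 4,  t(3) = 8,  t(4) = 16,  t(5) = 32,  t(6) = 13,  t(7) = 26,  t(8) = 1.
The sequence repeats with period 8.
(1449 - 0) mod 8 = 1, so t(1449) = t(1) = 2.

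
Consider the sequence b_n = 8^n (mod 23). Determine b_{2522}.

6

b_0 = 1, b_1 = 8, b_2 = 18, b_3 = 6, b_4 = 2, b_5 = 16, b_6 = 13, b_7 = 12, b_8 = 4, b_9 = 9, b_{10} = 3, b_{11} = 1.
The sequence repeats with period 11.
(2522 - 0) mod 11 = 3, so b_{2522} = b_3 = 6.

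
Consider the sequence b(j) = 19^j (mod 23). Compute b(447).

15

b(0) = 1, b(1) = 19, b(2) = 16, b(3) = 5, b(4) = 3, b(5) = 11, b(6) = 2, b(7) = 15, b(8) = 9, b(9) = 10, b(10) = 6, b(11) = 22, b(12) = 4, b(13) = 7, b(14) = 18, b(15) = 20, b(16) = 12, b(17) = 21, b(18) = 8, b(19) = 14, b(20) = 13, b(21) = 17, b(22) = 1.
The sequence repeats with period 22.
(447 - 0) mod 22 = 7, so b(447) = b(7) = 15.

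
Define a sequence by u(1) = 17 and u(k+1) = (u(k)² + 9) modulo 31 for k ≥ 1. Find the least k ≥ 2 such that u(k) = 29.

3

Computing terms: u(1) = 17; u(2) = 19; u(3) = 29; u(4) = 13; u(5) = 23; u(6) = 11; u(7) = 6; u(8) = 14; u(9) = 19.
Since u(9) = u(2) = 19, the sequence is eventually periodic: after a pre-period of length 1 it cycles with period 7.
The value 29 first appears (with k ≥ 2) at u(3).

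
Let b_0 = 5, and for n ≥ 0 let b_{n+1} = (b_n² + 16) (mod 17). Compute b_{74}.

Computing terms: b_0 = 5, b_1 = 7, b_2 = 14, b_3 = 8, b_4 = 12, b_5 = 7.
Since b_5 = b_1 = 7, the sequence is eventually periodic: after a pre-period of length 1 it cycles with period 4.
For n ≥ 1, b_n depends only on (n - 1) mod 4. (74 - 1) mod 4 = 1, so b_{74} = b_2 = 14.

14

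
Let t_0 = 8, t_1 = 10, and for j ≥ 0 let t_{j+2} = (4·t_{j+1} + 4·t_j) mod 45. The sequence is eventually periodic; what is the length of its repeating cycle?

24

Listing terms: t_0 = 8,  t_1 = 10,  t_2 = 27,  t_3 = 13,  t_4 = 25,  t_5 = 17,  t_6 = 33,  t_7 = 20,  t_8 = 32,  t_9 = 28,  t_{10} = 15,  t_{11} = 37,  t_{12} = 28,  t_{13} = 35,  t_{14} = 27,  t_{15} = 23,  t_{16} = 20,  t_{17} = 37,  t_{18} = 3,  t_{19} = 25,  t_{20} = 22,  t_{21} = 8,  t_{22} = 30,  t_{23} = 17,  t_{24} = 8,  t_{25} = 10.
Since (t_{24}, t_{25}) = (t_0, t_1) = (8, 10) (two consecutive terms determine the rest), the sequence is periodic with period 24.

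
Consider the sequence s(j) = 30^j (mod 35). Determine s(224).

We have s(1) = 30; s(2) = 25; s(3) = 15; s(4) = 30.
The sequence repeats with period 3.
(224 - 1) mod 3 = 1, so s(224) = s(2) = 25.

25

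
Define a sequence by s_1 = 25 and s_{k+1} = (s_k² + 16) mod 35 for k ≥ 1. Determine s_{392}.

s_1 = 25,  s_2 = 11,  s_3 = 32,  s_4 = 25.
Since s_4 = s_1 = 25, the sequence is periodic with period 3.
So s_{392} = s_{1 + ((392-1) mod 3)} = s_2 = 11.

11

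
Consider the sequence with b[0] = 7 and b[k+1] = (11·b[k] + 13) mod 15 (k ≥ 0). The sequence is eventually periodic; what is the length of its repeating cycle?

10

We have b[0] = 7; b[1] = 0; b[2] = 13; b[3] = 6; b[4] = 4; b[5] = 12; b[6] = 10; b[7] = 3; b[8] = 1; b[9] = 9; b[10] = 7.
The sequence repeats with period 10.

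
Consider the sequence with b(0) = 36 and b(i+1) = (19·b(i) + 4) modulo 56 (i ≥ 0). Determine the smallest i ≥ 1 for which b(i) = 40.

b(0) = 36; b(1) = 16; b(2) = 28; b(3) = 32; b(4) = 52; b(5) = 40; b(6) = 36.
The sequence repeats with period 6.
The value 40 first appears (with i ≥ 1) at b(5).

5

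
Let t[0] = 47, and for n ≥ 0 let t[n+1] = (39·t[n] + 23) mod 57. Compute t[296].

t[0] = 47; t[1] = 32; t[2] = 17; t[3] = 2; t[4] = 44; t[5] = 29; t[6] = 14; t[7] = 56; t[8] = 41; t[9] = 26; t[10] = 11; t[11] = 53; t[12] = 38; t[13] = 23; t[14] = 8; t[15] = 50; t[16] = 35; t[17] = 20; t[18] = 5; t[19] = 47.
Since t[19] = t[0] = 47, the sequence is periodic with period 19.
So t[296] = t[0 + ((296-0) mod 19)] = t[11] = 53.

53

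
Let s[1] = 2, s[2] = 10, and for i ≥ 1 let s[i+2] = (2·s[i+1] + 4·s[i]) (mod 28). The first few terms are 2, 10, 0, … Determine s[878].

s[1] = 2, s[2] = 10, s[3] = 0, s[4] = 12, s[5] = 24, s[6] = 12, s[7] = 8, s[8] = 8, s[9] = 20, s[10] = 16, s[11] = 0, s[12] = 8, s[13] = 16, s[14] = 8, s[15] = 24, s[16] = 24, s[17] = 4, s[18] = 20, s[19] = 0, s[20] = 24, s[21] = 20, s[22] = 24, s[23] = 16, s[24] = 16, s[25] = 12, s[26] = 4, s[27] = 0, s[28] = 16, s[29] = 4, s[30] = 16, s[31] = 20, s[32] = 20, s[33] = 8, s[34] = 12, s[35] = 0, s[36] = 20, s[37] = 12, s[38] = 20, s[39] = 4, s[40] = 4, s[41] = 24, s[42] = 8, s[43] = 0, s[44] = 4, s[45] = 8, s[46] = 4, s[47] = 12, s[48] = 12, s[49] = 16, s[50] = 24, s[51] = 0, s[52] = 12.
Since (s[51], s[52]) = (s[3], s[4]) = (0, 12) (two consecutive terms determine the rest), the sequence is eventually periodic: after a pre-period of length 2 it cycles with period 48.
For i ≥ 3, s[i] depends only on (i - 3) mod 48. (878 - 3) mod 48 = 11, so s[878] = s[14] = 8.

8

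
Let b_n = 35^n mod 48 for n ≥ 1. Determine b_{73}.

35

We have b_1 = 35, b_2 = 25, b_3 = 11, b_4 = 1, b_5 = 35.
Since b_5 = b_1 = 35, the sequence is periodic with period 4.
(73 - 1) mod 4 = 0, so b_{73} = b_1 = 35.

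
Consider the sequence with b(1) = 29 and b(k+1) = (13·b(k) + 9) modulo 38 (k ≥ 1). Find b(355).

27

Computing terms: b(1) = 29; b(2) = 6; b(3) = 11; b(4) = 0; b(5) = 9; b(6) = 12; b(7) = 13; b(8) = 26; b(9) = 5; b(10) = 36; b(11) = 21; b(12) = 16; b(13) = 27; b(14) = 18; b(15) = 15; b(16) = 14; b(17) = 1; b(18) = 22; b(19) = 29.
The sequence repeats with period 18.
(355 - 1) mod 18 = 12, so b(355) = b(13) = 27.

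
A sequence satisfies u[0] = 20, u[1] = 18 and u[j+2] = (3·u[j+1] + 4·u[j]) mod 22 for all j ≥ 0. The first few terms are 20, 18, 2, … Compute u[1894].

Computing terms: u[0] = 20; u[1] = 18; u[2] = 2; u[3] = 12; u[4] = 0; u[5] = 4; u[6] = 12; u[7] = 8; u[8] = 6; u[9] = 6; u[10] = 20; u[11] = 18.
Since (u[10], u[11]) = (u[0], u[1]) = (20, 18) (two consecutive terms determine the rest), the sequence is periodic with period 10.
(1894 - 0) mod 10 = 4, so u[1894] = u[4] = 0.

0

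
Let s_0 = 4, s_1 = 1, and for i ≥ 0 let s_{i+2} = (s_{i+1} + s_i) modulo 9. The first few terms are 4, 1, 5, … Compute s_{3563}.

Computing terms: s_0 = 4,  s_1 = 1,  s_2 = 5,  s_3 = 6,  s_4 = 2,  s_5 = 8,  s_6 = 1,  s_7 = 0,  s_8 = 1,  s_9 = 1,  s_{10} = 2,  s_{11} = 3,  s_{12} = 5,  s_{13} = 8,  s_{14} = 4,  s_{15} = 3,  s_{16} = 7,  s_{17} = 1,  s_{18} = 8,  s_{19} = 0,  s_{20} = 8,  s_{21} = 8,  s_{22} = 7,  s_{23} = 6,  s_{24} = 4,  s_{25} = 1.
The sequence repeats with period 24.
(3563 - 0) mod 24 = 11, so s_{3563} = s_{11} = 3.

3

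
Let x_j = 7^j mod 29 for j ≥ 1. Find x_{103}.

Listing terms: x_1 = 7, x_2 = 20, x_3 = 24, x_4 = 23, x_5 = 16, x_6 = 25, x_7 = 1, x_8 = 7.
Since x_8 = x_1 = 7, the sequence is periodic with period 7.
(103 - 1) mod 7 = 4, so x_{103} = x_5 = 16.

16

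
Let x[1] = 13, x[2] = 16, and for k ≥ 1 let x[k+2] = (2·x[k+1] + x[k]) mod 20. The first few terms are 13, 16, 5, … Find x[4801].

We have x[1] = 13; x[2] = 16; x[3] = 5; x[4] = 6; x[5] = 17; x[6] = 0; x[7] = 17; x[8] = 14; x[9] = 5; x[10] = 4; x[11] = 13; x[12] = 10; x[13] = 13; x[14] = 16.
The sequence repeats with period 12.
(4801 - 1) mod 12 = 0, so x[4801] = x[1] = 13.

13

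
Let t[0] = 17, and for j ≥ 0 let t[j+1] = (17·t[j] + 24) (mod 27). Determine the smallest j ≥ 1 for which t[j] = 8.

Listing terms: t[0] = 17, t[1] = 16, t[2] = 26, t[3] = 7, t[4] = 8, t[5] = 25, t[6] = 17.
The sequence repeats with period 6.
The value 8 first appears (with j ≥ 1) at t[4].

4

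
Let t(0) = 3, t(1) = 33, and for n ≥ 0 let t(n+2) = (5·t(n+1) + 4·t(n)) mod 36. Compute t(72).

Computing terms: t(0) = 3,  t(1) = 33,  t(2) = 33,  t(3) = 9,  t(4) = 33,  t(5) = 21,  t(6) = 21,  t(7) = 9,  t(8) = 21,  t(9) = 33,  t(10) = 33.
Since (t(9), t(10)) = (t(1), t(2)) = (33, 33) (two consecutive terms determine the rest), the sequence is eventually periodic: after a pre-period of length 1 it cycles with period 8.
For n ≥ 1, t(n) depends only on (n - 1) mod 8. (72 - 1) mod 8 = 7, so t(72) = t(8) = 21.

21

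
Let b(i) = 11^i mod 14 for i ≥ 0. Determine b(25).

Listing terms: b(0) = 1, b(1) = 11, b(2) = 9, b(3) = 1.
Since b(3) = b(0) = 1, the sequence is periodic with period 3.
(25 - 0) mod 3 = 1, so b(25) = b(1) = 11.

11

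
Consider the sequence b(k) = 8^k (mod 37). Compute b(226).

Listing terms: b(0) = 1, b(1) = 8, b(2) = 27, b(3) = 31, b(4) = 26, b(5) = 23, b(6) = 36, b(7) = 29, b(8) = 10, b(9) = 6, b(10) = 11, b(11) = 14, b(12) = 1.
Since b(12) = b(0) = 1, the sequence is periodic with period 12.
So b(226) = b(0 + ((226-0) mod 12)) = b(10) = 11.

11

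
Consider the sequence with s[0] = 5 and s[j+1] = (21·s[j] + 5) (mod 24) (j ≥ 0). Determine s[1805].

2

s[0] = 5,  s[1] = 14,  s[2] = 11,  s[3] = 20,  s[4] = 17,  s[5] = 2,  s[6] = 23,  s[7] = 8,  s[8] = 5.
Since s[8] = s[0] = 5, the sequence is periodic with period 8.
(1805 - 0) mod 8 = 5, so s[1805] = s[5] = 2.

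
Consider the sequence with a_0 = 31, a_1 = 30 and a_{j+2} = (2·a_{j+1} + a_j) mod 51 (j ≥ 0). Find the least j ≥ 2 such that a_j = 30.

Computing terms: a_0 = 31; a_1 = 30; a_2 = 40; a_3 = 8; a_4 = 5; a_5 = 18; a_6 = 41; a_7 = 49; a_8 = 37; a_9 = 21; a_{10} = 28; a_{11} = 26; a_{12} = 29; a_{13} = 33; a_{14} = 44; a_{15} = 19; a_{16} = 31; a_{17} = 30.
The sequence repeats with period 16.
The value 30 next appears (with j ≥ 2) at a_{17}.

17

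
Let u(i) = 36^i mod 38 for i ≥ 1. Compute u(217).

36

Listing terms: u(1) = 36; u(2) = 4; u(3) = 30; u(4) = 16; u(5) = 6; u(6) = 26; u(7) = 24; u(8) = 28; u(9) = 20; u(10) = 36.
Since u(10) = u(1) = 36, the sequence is periodic with period 9.
So u(217) = u(1 + ((217-1) mod 9)) = u(1) = 36.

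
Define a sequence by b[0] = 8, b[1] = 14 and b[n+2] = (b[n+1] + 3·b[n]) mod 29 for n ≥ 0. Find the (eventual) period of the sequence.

28

We have b[0] = 8, b[1] = 14, b[2] = 9, b[3] = 22, b[4] = 20, b[5] = 28, b[6] = 1, b[7] = 27, b[8] = 1, b[9] = 24, b[10] = 27, b[11] = 12, b[12] = 6, b[13] = 13, b[14] = 2, b[15] = 12, b[16] = 18, b[17] = 25, b[18] = 21, b[19] = 9, b[20] = 14, b[21] = 12, b[22] = 25, b[23] = 3, b[24] = 20, b[25] = 0, b[26] = 2, b[27] = 2, b[28] = 8, b[29] = 14.
The sequence repeats with period 28.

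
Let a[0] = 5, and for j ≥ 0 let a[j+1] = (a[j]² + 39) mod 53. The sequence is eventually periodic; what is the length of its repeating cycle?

We have a[0] = 5, a[1] = 11, a[2] = 1, a[3] = 40, a[4] = 49, a[5] = 2, a[6] = 43, a[7] = 33, a[8] = 15, a[9] = 52, a[10] = 40.
Since a[10] = a[3] = 40, the sequence is eventually periodic: after a pre-period of length 3 it cycles with period 7.

7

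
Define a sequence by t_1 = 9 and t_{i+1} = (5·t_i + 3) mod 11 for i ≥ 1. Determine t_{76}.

Computing terms: t_1 = 9,  t_2 = 4,  t_3 = 1,  t_4 = 8,  t_5 = 10,  t_6 = 9.
The sequence repeats with period 5.
(76 - 1) mod 5 = 0, so t_{76} = t_1 = 9.

9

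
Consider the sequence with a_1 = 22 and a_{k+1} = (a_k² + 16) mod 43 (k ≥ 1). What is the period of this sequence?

4

a_1 = 22; a_2 = 27; a_3 = 14; a_4 = 40; a_5 = 25; a_6 = 39; a_7 = 32; a_8 = 8; a_9 = 37; a_{10} = 9; a_{11} = 11; a_{12} = 8.
Since a_{12} = a_8 = 8, the sequence is eventually periodic: after a pre-period of length 7 it cycles with period 4.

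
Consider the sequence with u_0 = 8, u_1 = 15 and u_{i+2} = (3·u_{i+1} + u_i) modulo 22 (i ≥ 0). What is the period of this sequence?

We have u_0 = 8, u_1 = 15, u_2 = 9, u_3 = 20, u_4 = 3, u_5 = 7, u_6 = 2, u_7 = 13, u_8 = 19, u_9 = 4, u_{10} = 9, u_{11} = 9, u_{12} = 14, u_{13} = 7, u_{14} = 13, u_{15} = 2, u_{16} = 19, u_{17} = 15, u_{18} = 20, u_{19} = 9, u_{20} = 3, u_{21} = 18, u_{22} = 13, u_{23} = 13, u_{24} = 8, u_{25} = 15.
The sequence repeats with period 24.

24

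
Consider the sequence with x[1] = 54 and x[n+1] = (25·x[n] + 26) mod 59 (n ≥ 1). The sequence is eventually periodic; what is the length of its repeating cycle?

29

Listing terms: x[1] = 54, x[2] = 19, x[3] = 29, x[4] = 43, x[5] = 39, x[6] = 57, x[7] = 35, x[8] = 16, x[9] = 13, x[10] = 56, x[11] = 10, x[12] = 40, x[13] = 23, x[14] = 11, x[15] = 6, x[16] = 58, x[17] = 1, x[18] = 51, x[19] = 3, x[20] = 42, x[21] = 14, x[22] = 22, x[23] = 45, x[24] = 30, x[25] = 9, x[26] = 15, x[27] = 47, x[28] = 21, x[29] = 20, x[30] = 54.
Since x[30] = x[1] = 54, the sequence is periodic with period 29.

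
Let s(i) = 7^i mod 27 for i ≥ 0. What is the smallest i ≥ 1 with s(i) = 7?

s(0) = 1,  s(1) = 7,  s(2) = 22,  s(3) = 19,  s(4) = 25,  s(5) = 13,  s(6) = 10,  s(7) = 16,  s(8) = 4,  s(9) = 1.
Since s(9) = s(0) = 1, the sequence is periodic with period 9.
The value 7 first appears (with i ≥ 1) at s(1).

1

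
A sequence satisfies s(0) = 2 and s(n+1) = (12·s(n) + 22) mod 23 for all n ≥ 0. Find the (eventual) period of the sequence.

We have s(0) = 2; s(1) = 0; s(2) = 22; s(3) = 10; s(4) = 4; s(5) = 1; s(6) = 11; s(7) = 16; s(8) = 7; s(9) = 14; s(10) = 6; s(11) = 2.
The sequence repeats with period 11.

11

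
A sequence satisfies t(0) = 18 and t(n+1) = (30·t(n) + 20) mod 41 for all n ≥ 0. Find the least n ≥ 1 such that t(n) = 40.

20

We have t(0) = 18; t(1) = 27; t(2) = 10; t(3) = 33; t(4) = 26; t(5) = 21; t(6) = 35; t(7) = 4; t(8) = 17; t(9) = 38; t(10) = 12; t(11) = 11; t(12) = 22; t(13) = 24; t(14) = 2; t(15) = 39; t(16) = 1; t(17) = 9; t(18) = 3; t(19) = 28; t(20) = 40; t(21) = 31; t(22) = 7; t(23) = 25; t(24) = 32; t(25) = 37; t(26) = 23; t(27) = 13; t(28) = 0; t(29) = 20; t(30) = 5; t(31) = 6; t(32) = 36; t(33) = 34; t(34) = 15; t(35) = 19; t(36) = 16; t(37) = 8; t(38) = 14; t(39) = 30; t(40) = 18.
Since t(40) = t(0) = 18, the sequence is periodic with period 40.
The value 40 first appears (with n ≥ 1) at t(20).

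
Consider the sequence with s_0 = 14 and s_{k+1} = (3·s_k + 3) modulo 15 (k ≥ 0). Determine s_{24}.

9

We have s_0 = 14, s_1 = 0, s_2 = 3, s_3 = 12, s_4 = 9, s_5 = 0.
Since s_5 = s_1 = 0, the sequence is eventually periodic: after a pre-period of length 1 it cycles with period 4.
For k ≥ 1, s_k depends only on (k - 1) mod 4. (24 - 1) mod 4 = 3, so s_{24} = s_4 = 9.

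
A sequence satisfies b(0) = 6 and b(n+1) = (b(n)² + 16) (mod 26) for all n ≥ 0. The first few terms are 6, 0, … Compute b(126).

0

Computing terms: b(0) = 6, b(1) = 0, b(2) = 16, b(3) = 12, b(4) = 4, b(5) = 6.
The sequence repeats with period 5.
So b(126) = b(0 + ((126-0) mod 5)) = b(1) = 0.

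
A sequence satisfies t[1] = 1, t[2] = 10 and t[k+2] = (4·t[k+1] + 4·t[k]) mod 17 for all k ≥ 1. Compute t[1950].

8

We have t[1] = 1, t[2] = 10, t[3] = 10, t[4] = 12, t[5] = 3, t[6] = 9, t[7] = 14, t[8] = 7, t[9] = 16, t[10] = 7, t[11] = 7, t[12] = 5, t[13] = 14, t[14] = 8, t[15] = 3, t[16] = 10, t[17] = 1, t[18] = 10.
The sequence repeats with period 16.
(1950 - 1) mod 16 = 13, so t[1950] = t[14] = 8.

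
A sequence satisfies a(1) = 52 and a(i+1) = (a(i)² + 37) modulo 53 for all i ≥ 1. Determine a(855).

13

Listing terms: a(1) = 52,  a(2) = 38,  a(3) = 50,  a(4) = 46,  a(5) = 33,  a(6) = 13,  a(7) = 47,  a(8) = 20,  a(9) = 13.
Since a(9) = a(6) = 13, the sequence is eventually periodic: after a pre-period of length 5 it cycles with period 3.
For i ≥ 6, a(i) depends only on (i - 6) mod 3. (855 - 6) mod 3 = 0, so a(855) = a(6) = 13.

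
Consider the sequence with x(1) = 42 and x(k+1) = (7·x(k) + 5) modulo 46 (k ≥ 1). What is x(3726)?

37

x(1) = 42, x(2) = 23, x(3) = 28, x(4) = 17, x(5) = 32, x(6) = 45, x(7) = 44, x(8) = 37, x(9) = 34, x(10) = 13, x(11) = 4, x(12) = 33, x(13) = 6, x(14) = 1, x(15) = 12, x(16) = 43, x(17) = 30, x(18) = 31, x(19) = 38, x(20) = 41, x(21) = 16, x(22) = 25, x(23) = 42.
The sequence repeats with period 22.
So x(3726) = x(1 + ((3726-1) mod 22)) = x(8) = 37.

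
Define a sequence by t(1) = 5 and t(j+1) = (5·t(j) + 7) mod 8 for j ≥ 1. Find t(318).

Listing terms: t(1) = 5,  t(2) = 0,  t(3) = 7,  t(4) = 2,  t(5) = 1,  t(6) = 4,  t(7) = 3,  t(8) = 6,  t(9) = 5.
Since t(9) = t(1) = 5, the sequence is periodic with period 8.
So t(318) = t(1 + ((318-1) mod 8)) = t(6) = 4.

4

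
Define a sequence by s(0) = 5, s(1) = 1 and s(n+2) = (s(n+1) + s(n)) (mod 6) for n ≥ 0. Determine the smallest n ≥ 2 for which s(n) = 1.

Computing terms: s(0) = 5,  s(1) = 1,  s(2) = 0,  s(3) = 1,  s(4) = 1,  s(5) = 2,  s(6) = 3,  s(7) = 5,  s(8) = 2,  s(9) = 1,  s(10) = 3,  s(11) = 4,  s(12) = 1,  s(13) = 5,  s(14) = 0,  s(15) = 5,  s(16) = 5,  s(17) = 4,  s(18) = 3,  s(19) = 1,  s(20) = 4,  s(21) = 5,  s(22) = 3,  s(23) = 2,  s(24) = 5,  s(25) = 1.
The sequence repeats with period 24.
The value 1 first appears (with n ≥ 2) at s(3).

3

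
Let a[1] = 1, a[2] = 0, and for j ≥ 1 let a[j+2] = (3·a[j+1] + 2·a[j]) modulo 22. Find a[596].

We have a[1] = 1,  a[2] = 0,  a[3] = 2,  a[4] = 6,  a[5] = 0,  a[6] = 12,  a[7] = 14,  a[8] = 0,  a[9] = 6,  a[10] = 18,  a[11] = 0,  a[12] = 14,  a[13] = 20,  a[14] = 0,  a[15] = 18,  a[16] = 10,  a[17] = 0,  a[18] = 20,  a[19] = 16,  a[20] = 0,  a[21] = 10,  a[22] = 8,  a[23] = 0,  a[24] = 16,  a[25] = 4,  a[26] = 0,  a[27] = 8,  a[28] = 2,  a[29] = 0,  a[30] = 4,  a[31] = 12,  a[32] = 0,  a[33] = 2.
Since (a[32], a[33]) = (a[2], a[3]) = (0, 2) (two consecutive terms determine the rest), the sequence is eventually periodic: after a pre-period of length 1 it cycles with period 30.
For j ≥ 2, a[j] depends only on (j - 2) mod 30. (596 - 2) mod 30 = 24, so a[596] = a[26] = 0.

0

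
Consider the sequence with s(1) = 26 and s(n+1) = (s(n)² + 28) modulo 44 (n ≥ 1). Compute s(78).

28

Computing terms: s(1) = 26,  s(2) = 0,  s(3) = 28,  s(4) = 20,  s(5) = 32,  s(6) = 40,  s(7) = 0.
Since s(7) = s(2) = 0, the sequence is eventually periodic: after a pre-period of length 1 it cycles with period 5.
For n ≥ 2, s(n) depends only on (n - 2) mod 5. (78 - 2) mod 5 = 1, so s(78) = s(3) = 28.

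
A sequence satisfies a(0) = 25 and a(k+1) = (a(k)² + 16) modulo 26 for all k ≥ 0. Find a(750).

We have a(0) = 25; a(1) = 17; a(2) = 19; a(3) = 13; a(4) = 3; a(5) = 25.
Since a(5) = a(0) = 25, the sequence is periodic with period 5.
So a(750) = a(0 + ((750-0) mod 5)) = a(0) = 25.

25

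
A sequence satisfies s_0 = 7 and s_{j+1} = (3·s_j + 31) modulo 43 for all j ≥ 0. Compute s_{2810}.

23

Listing terms: s_0 = 7,  s_1 = 9,  s_2 = 15,  s_3 = 33,  s_4 = 1,  s_5 = 34,  s_6 = 4,  s_7 = 0,  s_8 = 31,  s_9 = 38,  s_{10} = 16,  s_{11} = 36,  s_{12} = 10,  s_{13} = 18,  s_{14} = 42,  s_{15} = 28,  s_{16} = 29,  s_{17} = 32,  s_{18} = 41,  s_{19} = 25,  s_{20} = 20,  s_{21} = 5,  s_{22} = 3,  s_{23} = 40,  s_{24} = 22,  s_{25} = 11,  s_{26} = 21,  s_{27} = 8,  s_{28} = 12,  s_{29} = 24,  s_{30} = 17,  s_{31} = 39,  s_{32} = 19,  s_{33} = 2,  s_{34} = 37,  s_{35} = 13,  s_{36} = 27,  s_{37} = 26,  s_{38} = 23,  s_{39} = 14,  s_{40} = 30,  s_{41} = 35,  s_{42} = 7.
The sequence repeats with period 42.
(2810 - 0) mod 42 = 38, so s_{2810} = s_{38} = 23.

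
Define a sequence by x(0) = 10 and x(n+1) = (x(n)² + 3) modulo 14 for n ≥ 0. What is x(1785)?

3

x(0) = 10; x(1) = 5; x(2) = 0; x(3) = 3; x(4) = 12; x(5) = 7; x(6) = 10.
Since x(6) = x(0) = 10, the sequence is periodic with period 6.
(1785 - 0) mod 6 = 3, so x(1785) = x(3) = 3.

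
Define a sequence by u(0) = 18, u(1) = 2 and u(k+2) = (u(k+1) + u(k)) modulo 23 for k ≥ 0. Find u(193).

We have u(0) = 18,  u(1) = 2,  u(2) = 20,  u(3) = 22,  u(4) = 19,  u(5) = 18,  u(6) = 14,  u(7) = 9,  u(8) = 0,  u(9) = 9,  u(10) = 9,  u(11) = 18,  u(12) = 4,  u(13) = 22,  u(14) = 3,  u(15) = 2,  u(16) = 5,  u(17) = 7,  u(18) = 12,  u(19) = 19,  u(20) = 8,  u(21) = 4,  u(22) = 12,  u(23) = 16,  u(24) = 5,  u(25) = 21,  u(26) = 3,  u(27) = 1,  u(28) = 4,  u(29) = 5,  u(30) = 9,  u(31) = 14,  u(32) = 0,  u(33) = 14,  u(34) = 14,  u(35) = 5,  u(36) = 19,  u(37) = 1,  u(38) = 20,  u(39) = 21,  u(40) = 18,  u(41) = 16,  u(42) = 11,  u(43) = 4,  u(44) = 15,  u(45) = 19,  u(46) = 11,  u(47) = 7,  u(48) = 18,  u(49) = 2.
Since (u(48), u(49)) = (u(0), u(1)) = (18, 2) (two consecutive terms determine the rest), the sequence is periodic with period 48.
(193 - 0) mod 48 = 1, so u(193) = u(1) = 2.

2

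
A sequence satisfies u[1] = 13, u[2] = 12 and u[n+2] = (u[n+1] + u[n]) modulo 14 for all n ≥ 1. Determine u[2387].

4

Computing terms: u[1] = 13, u[2] = 12, u[3] = 11, u[4] = 9, u[5] = 6, u[6] = 1, u[7] = 7, u[8] = 8, u[9] = 1, u[10] = 9, u[11] = 10, u[12] = 5, u[13] = 1, u[14] = 6, u[15] = 7, u[16] = 13, u[17] = 6, u[18] = 5, u[19] = 11, u[20] = 2, u[21] = 13, u[22] = 1, u[23] = 0, u[24] = 1, u[25] = 1, u[26] = 2, u[27] = 3, u[28] = 5, u[29] = 8, u[30] = 13, u[31] = 7, u[32] = 6, u[33] = 13, u[34] = 5, u[35] = 4, u[36] = 9, u[37] = 13, u[38] = 8, u[39] = 7, u[40] = 1, u[41] = 8, u[42] = 9, u[43] = 3, u[44] = 12, u[45] = 1, u[46] = 13, u[47] = 0, u[48] = 13, u[49] = 13, u[50] = 12.
The sequence repeats with period 48.
(2387 - 1) mod 48 = 34, so u[2387] = u[35] = 4.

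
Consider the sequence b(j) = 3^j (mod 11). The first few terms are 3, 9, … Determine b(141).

3

We have b(1) = 3,  b(2) = 9,  b(3) = 5,  b(4) = 4,  b(5) = 1,  b(6) = 3.
The sequence repeats with period 5.
(141 - 1) mod 5 = 0, so b(141) = b(1) = 3.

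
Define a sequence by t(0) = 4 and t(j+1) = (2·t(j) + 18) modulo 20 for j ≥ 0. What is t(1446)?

Computing terms: t(0) = 4, t(1) = 6, t(2) = 10, t(3) = 18, t(4) = 14, t(5) = 6.
Since t(5) = t(1) = 6, the sequence is eventually periodic: after a pre-period of length 1 it cycles with period 4.
For j ≥ 1, t(j) depends only on (j - 1) mod 4. (1446 - 1) mod 4 = 1, so t(1446) = t(2) = 10.

10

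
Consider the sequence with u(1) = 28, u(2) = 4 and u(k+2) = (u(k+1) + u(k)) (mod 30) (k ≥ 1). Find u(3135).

22

We have u(1) = 28; u(2) = 4; u(3) = 2; u(4) = 6; u(5) = 8; u(6) = 14; u(7) = 22; u(8) = 6; u(9) = 28; u(10) = 4.
Since (u(9), u(10)) = (u(1), u(2)) = (28, 4) (two consecutive terms determine the rest), the sequence is periodic with period 8.
(3135 - 1) mod 8 = 6, so u(3135) = u(7) = 22.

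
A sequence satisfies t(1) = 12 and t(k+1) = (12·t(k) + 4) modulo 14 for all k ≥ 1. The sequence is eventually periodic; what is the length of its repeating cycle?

t(1) = 12; t(2) = 8; t(3) = 2; t(4) = 0; t(5) = 4; t(6) = 10; t(7) = 12.
Since t(7) = t(1) = 12, the sequence is periodic with period 6.

6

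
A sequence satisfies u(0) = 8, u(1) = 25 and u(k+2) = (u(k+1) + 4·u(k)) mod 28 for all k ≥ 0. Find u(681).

5

Computing terms: u(0) = 8; u(1) = 25; u(2) = 1; u(3) = 17; u(4) = 21; u(5) = 5; u(6) = 5; u(7) = 25; u(8) = 17; u(9) = 5; u(10) = 17; u(11) = 9; u(12) = 21; u(13) = 1; u(14) = 1; u(15) = 5; u(16) = 9; u(17) = 1; u(18) = 9; u(19) = 13; u(20) = 21; u(21) = 17; u(22) = 17; u(23) = 1; u(24) = 13; u(25) = 17; u(26) = 13; u(27) = 25; u(28) = 21; u(29) = 9; u(30) = 9; u(31) = 17; u(32) = 25; u(33) = 9; u(34) = 25; u(35) = 5; u(36) = 21; u(37) = 13; u(38) = 13; u(39) = 9; u(40) = 5; u(41) = 13; u(42) = 5; u(43) = 1; u(44) = 21; u(45) = 25; u(46) = 25; u(47) = 13; u(48) = 1; u(49) = 25; u(50) = 1.
Since (u(49), u(50)) = (u(1), u(2)) = (25, 1) (two consecutive terms determine the rest), the sequence is eventually periodic: after a pre-period of length 1 it cycles with period 48.
For k ≥ 1, u(k) depends only on (k - 1) mod 48. (681 - 1) mod 48 = 8, so u(681) = u(9) = 5.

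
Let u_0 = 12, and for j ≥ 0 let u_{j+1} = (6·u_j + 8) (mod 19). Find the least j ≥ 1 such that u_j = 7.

8

Computing terms: u_0 = 12,  u_1 = 4,  u_2 = 13,  u_3 = 10,  u_4 = 11,  u_5 = 17,  u_6 = 15,  u_7 = 3,  u_8 = 7,  u_9 = 12.
The sequence repeats with period 9.
The value 7 first appears (with j ≥ 1) at u_8.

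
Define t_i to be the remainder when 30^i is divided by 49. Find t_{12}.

Listing terms: t_1 = 30; t_2 = 18; t_3 = 1; t_4 = 30.
The sequence repeats with period 3.
(12 - 1) mod 3 = 2, so t_{12} = t_3 = 1.

1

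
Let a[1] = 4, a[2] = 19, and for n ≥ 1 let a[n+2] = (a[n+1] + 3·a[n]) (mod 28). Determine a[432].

5

Listing terms: a[1] = 4; a[2] = 19; a[3] = 3; a[4] = 4; a[5] = 13; a[6] = 25; a[7] = 8; a[8] = 27; a[9] = 23; a[10] = 20; a[11] = 5; a[12] = 9; a[13] = 24; a[14] = 23; a[15] = 11; a[16] = 24; a[17] = 1; a[18] = 17; a[19] = 20; a[20] = 15; a[21] = 19; a[22] = 8; a[23] = 9; a[24] = 5; a[25] = 4; a[26] = 19.
Since (a[25], a[26]) = (a[1], a[2]) = (4, 19) (two consecutive terms determine the rest), the sequence is periodic with period 24.
So a[432] = a[1 + ((432-1) mod 24)] = a[24] = 5.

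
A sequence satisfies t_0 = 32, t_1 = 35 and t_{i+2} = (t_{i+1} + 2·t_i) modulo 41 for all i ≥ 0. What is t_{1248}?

28

We have t_0 = 32,  t_1 = 35,  t_2 = 17,  t_3 = 5,  t_4 = 39,  t_5 = 8,  t_6 = 4,  t_7 = 20,  t_8 = 28,  t_9 = 27,  t_{10} = 1,  t_{11} = 14,  t_{12} = 16,  t_{13} = 3,  t_{14} = 35,  t_{15} = 0,  t_{16} = 29,  t_{17} = 29,  t_{18} = 5,  t_{19} = 22,  t_{20} = 32,  t_{21} = 35.
The sequence repeats with period 20.
(1248 - 0) mod 20 = 8, so t_{1248} = t_8 = 28.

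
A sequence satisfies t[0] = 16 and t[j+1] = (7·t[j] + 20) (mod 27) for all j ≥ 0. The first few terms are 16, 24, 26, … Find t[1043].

20

Listing terms: t[0] = 16, t[1] = 24, t[2] = 26, t[3] = 13, t[4] = 3, t[5] = 14, t[6] = 10, t[7] = 9, t[8] = 2, t[9] = 7, t[10] = 15, t[11] = 17, t[12] = 4, t[13] = 21, t[14] = 5, t[15] = 1, t[16] = 0, t[17] = 20, t[18] = 25, t[19] = 6, t[20] = 8, t[21] = 22, t[22] = 12, t[23] = 23, t[24] = 19, t[25] = 18, t[26] = 11, t[27] = 16.
The sequence repeats with period 27.
(1043 - 0) mod 27 = 17, so t[1043] = t[17] = 20.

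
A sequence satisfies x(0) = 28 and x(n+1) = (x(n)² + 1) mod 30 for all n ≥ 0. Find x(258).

2

We have x(0) = 28; x(1) = 5; x(2) = 26; x(3) = 17; x(4) = 20; x(5) = 11; x(6) = 2; x(7) = 5.
Since x(7) = x(1) = 5, the sequence is eventually periodic: after a pre-period of length 1 it cycles with period 6.
For n ≥ 1, x(n) depends only on (n - 1) mod 6. (258 - 1) mod 6 = 5, so x(258) = x(6) = 2.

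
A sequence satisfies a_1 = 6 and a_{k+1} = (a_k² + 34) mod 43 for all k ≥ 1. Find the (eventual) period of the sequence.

We have a_1 = 6,  a_2 = 27,  a_3 = 32,  a_4 = 26,  a_5 = 22,  a_6 = 2,  a_7 = 38,  a_8 = 16,  a_9 = 32.
Since a_9 = a_3 = 32, the sequence is eventually periodic: after a pre-period of length 2 it cycles with period 6.

6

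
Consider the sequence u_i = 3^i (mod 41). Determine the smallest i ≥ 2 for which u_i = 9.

2

u_1 = 3; u_2 = 9; u_3 = 27; u_4 = 40; u_5 = 38; u_6 = 32; u_7 = 14; u_8 = 1; u_9 = 3.
The sequence repeats with period 8.
The value 9 first appears (with i ≥ 2) at u_2.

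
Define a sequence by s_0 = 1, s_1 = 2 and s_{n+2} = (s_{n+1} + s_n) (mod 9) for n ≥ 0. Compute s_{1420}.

8

Computing terms: s_0 = 1, s_1 = 2, s_2 = 3, s_3 = 5, s_4 = 8, s_5 = 4, s_6 = 3, s_7 = 7, s_8 = 1, s_9 = 8, s_{10} = 0, s_{11} = 8, s_{12} = 8, s_{13} = 7, s_{14} = 6, s_{15} = 4, s_{16} = 1, s_{17} = 5, s_{18} = 6, s_{19} = 2, s_{20} = 8, s_{21} = 1, s_{22} = 0, s_{23} = 1, s_{24} = 1, s_{25} = 2.
The sequence repeats with period 24.
(1420 - 0) mod 24 = 4, so s_{1420} = s_4 = 8.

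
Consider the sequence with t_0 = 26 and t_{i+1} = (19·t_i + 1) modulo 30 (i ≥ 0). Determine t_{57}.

5

t_0 = 26,  t_1 = 15,  t_2 = 16,  t_3 = 5,  t_4 = 6,  t_5 = 25,  t_6 = 26.
Since t_6 = t_0 = 26, the sequence is periodic with period 6.
So t_{57} = t_{0 + ((57-0) mod 6)} = t_3 = 5.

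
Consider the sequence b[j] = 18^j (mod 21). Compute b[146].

9

We have b[0] = 1, b[1] = 18, b[2] = 9, b[3] = 15, b[4] = 18.
Since b[4] = b[1] = 18, the sequence is eventually periodic: after a pre-period of length 1 it cycles with period 3.
For j ≥ 1, b[j] depends only on (j - 1) mod 3. (146 - 1) mod 3 = 1, so b[146] = b[2] = 9.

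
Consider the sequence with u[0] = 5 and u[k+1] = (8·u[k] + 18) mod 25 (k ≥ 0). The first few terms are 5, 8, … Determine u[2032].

We have u[0] = 5,  u[1] = 8,  u[2] = 7,  u[3] = 24,  u[4] = 10,  u[5] = 23,  u[6] = 2,  u[7] = 9,  u[8] = 15,  u[9] = 13,  u[10] = 22,  u[11] = 19,  u[12] = 20,  u[13] = 3,  u[14] = 17,  u[15] = 4,  u[16] = 0,  u[17] = 18,  u[18] = 12,  u[19] = 14,  u[20] = 5.
Since u[20] = u[0] = 5, the sequence is periodic with period 20.
So u[2032] = u[0 + ((2032-0) mod 20)] = u[12] = 20.

20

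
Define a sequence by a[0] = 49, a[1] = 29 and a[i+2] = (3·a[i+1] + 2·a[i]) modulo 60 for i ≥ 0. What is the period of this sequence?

Computing terms: a[0] = 49,  a[1] = 29,  a[2] = 5,  a[3] = 13,  a[4] = 49,  a[5] = 53,  a[6] = 17,  a[7] = 37,  a[8] = 25,  a[9] = 29,  a[10] = 17,  a[11] = 49,  a[12] = 1,  a[13] = 41,  a[14] = 5,  a[15] = 37,  a[16] = 1,  a[17] = 17,  a[18] = 53,  a[19] = 13,  a[20] = 25,  a[21] = 41,  a[22] = 53,  a[23] = 1,  a[24] = 49,  a[25] = 29.
Since (a[24], a[25]) = (a[0], a[1]) = (49, 29) (two consecutive terms determine the rest), the sequence is periodic with period 24.

24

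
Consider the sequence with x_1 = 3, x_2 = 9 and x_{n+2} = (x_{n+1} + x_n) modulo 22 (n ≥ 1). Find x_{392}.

9

Computing terms: x_1 = 3, x_2 = 9, x_3 = 12, x_4 = 21, x_5 = 11, x_6 = 10, x_7 = 21, x_8 = 9, x_9 = 8, x_{10} = 17, x_{11} = 3, x_{12} = 20, x_{13} = 1, x_{14} = 21, x_{15} = 0, x_{16} = 21, x_{17} = 21, x_{18} = 20, x_{19} = 19, x_{20} = 17, x_{21} = 14, x_{22} = 9, x_{23} = 1, x_{24} = 10, x_{25} = 11, x_{26} = 21, x_{27} = 10, x_{28} = 9, x_{29} = 19, x_{30} = 6, x_{31} = 3, x_{32} = 9.
The sequence repeats with period 30.
So x_{392} = x_{1 + ((392-1) mod 30)} = x_2 = 9.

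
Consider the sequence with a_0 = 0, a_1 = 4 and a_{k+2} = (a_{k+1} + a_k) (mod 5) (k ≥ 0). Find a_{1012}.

1

a_0 = 0, a_1 = 4, a_2 = 4, a_3 = 3, a_4 = 2, a_5 = 0, a_6 = 2, a_7 = 2, a_8 = 4, a_9 = 1, a_{10} = 0, a_{11} = 1, a_{12} = 1, a_{13} = 2, a_{14} = 3, a_{15} = 0, a_{16} = 3, a_{17} = 3, a_{18} = 1, a_{19} = 4, a_{20} = 0, a_{21} = 4.
The sequence repeats with period 20.
(1012 - 0) mod 20 = 12, so a_{1012} = a_{12} = 1.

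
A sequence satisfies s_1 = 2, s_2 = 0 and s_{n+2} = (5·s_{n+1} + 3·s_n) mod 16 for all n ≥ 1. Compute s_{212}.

0

Listing terms: s_1 = 2; s_2 = 0; s_3 = 6; s_4 = 14; s_5 = 8; s_6 = 2; s_7 = 2; s_8 = 0.
The sequence repeats with period 6.
So s_{212} = s_{1 + ((212-1) mod 6)} = s_2 = 0.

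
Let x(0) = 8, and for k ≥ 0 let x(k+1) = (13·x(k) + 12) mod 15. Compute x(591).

Listing terms: x(0) = 8; x(1) = 11; x(2) = 5; x(3) = 2; x(4) = 8.
Since x(4) = x(0) = 8, the sequence is periodic with period 4.
So x(591) = x(0 + ((591-0) mod 4)) = x(3) = 2.

2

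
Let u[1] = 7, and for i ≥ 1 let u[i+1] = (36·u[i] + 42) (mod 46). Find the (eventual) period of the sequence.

11

We have u[1] = 7,  u[2] = 18,  u[3] = 0,  u[4] = 42,  u[5] = 36,  u[6] = 4,  u[7] = 2,  u[8] = 22,  u[9] = 6,  u[10] = 28,  u[11] = 38,  u[12] = 30,  u[13] = 18.
Since u[13] = u[2] = 18, the sequence is eventually periodic: after a pre-period of length 1 it cycles with period 11.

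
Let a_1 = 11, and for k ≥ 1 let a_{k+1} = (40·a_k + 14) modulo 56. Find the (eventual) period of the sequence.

6

We have a_1 = 11; a_2 = 6; a_3 = 30; a_4 = 38; a_5 = 22; a_6 = 54; a_7 = 46; a_8 = 6.
Since a_8 = a_2 = 6, the sequence is eventually periodic: after a pre-period of length 1 it cycles with period 6.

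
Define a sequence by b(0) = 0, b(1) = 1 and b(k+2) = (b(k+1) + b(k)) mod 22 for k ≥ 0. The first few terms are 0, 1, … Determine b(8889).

12

b(0) = 0; b(1) = 1; b(2) = 1; b(3) = 2; b(4) = 3; b(5) = 5; b(6) = 8; b(7) = 13; b(8) = 21; b(9) = 12; b(10) = 11; b(11) = 1; b(12) = 12; b(13) = 13; b(14) = 3; b(15) = 16; b(16) = 19; b(17) = 13; b(18) = 10; b(19) = 1; b(20) = 11; b(21) = 12; b(22) = 1; b(23) = 13; b(24) = 14; b(25) = 5; b(26) = 19; b(27) = 2; b(28) = 21; b(29) = 1; b(30) = 0; b(31) = 1.
The sequence repeats with period 30.
(8889 - 0) mod 30 = 9, so b(8889) = b(9) = 12.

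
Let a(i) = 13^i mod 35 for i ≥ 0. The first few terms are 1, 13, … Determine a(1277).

Listing terms: a(0) = 1,  a(1) = 13,  a(2) = 29,  a(3) = 27,  a(4) = 1.
The sequence repeats with period 4.
So a(1277) = a(0 + ((1277-0) mod 4)) = a(1) = 13.

13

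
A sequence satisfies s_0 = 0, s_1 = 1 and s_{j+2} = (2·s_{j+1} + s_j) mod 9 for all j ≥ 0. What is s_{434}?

2

Computing terms: s_0 = 0; s_1 = 1; s_2 = 2; s_3 = 5; s_4 = 3; s_5 = 2; s_6 = 7; s_7 = 7; s_8 = 3; s_9 = 4; s_{10} = 2; s_{11} = 8; s_{12} = 0; s_{13} = 8; s_{14} = 7; s_{15} = 4; s_{16} = 6; s_{17} = 7; s_{18} = 2; s_{19} = 2; s_{20} = 6; s_{21} = 5; s_{22} = 7; s_{23} = 1; s_{24} = 0; s_{25} = 1.
The sequence repeats with period 24.
So s_{434} = s_{0 + ((434-0) mod 24)} = s_2 = 2.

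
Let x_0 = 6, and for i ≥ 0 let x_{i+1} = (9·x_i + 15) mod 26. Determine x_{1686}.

Computing terms: x_0 = 6,  x_1 = 17,  x_2 = 12,  x_3 = 19,  x_4 = 4,  x_5 = 25,  x_6 = 6.
Since x_6 = x_0 = 6, the sequence is periodic with period 6.
So x_{1686} = x_{0 + ((1686-0) mod 6)} = x_0 = 6.

6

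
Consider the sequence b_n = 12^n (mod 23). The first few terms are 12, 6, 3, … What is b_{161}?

Listing terms: b_1 = 12; b_2 = 6; b_3 = 3; b_4 = 13; b_5 = 18; b_6 = 9; b_7 = 16; b_8 = 8; b_9 = 4; b_{10} = 2; b_{11} = 1; b_{12} = 12.
Since b_{12} = b_1 = 12, the sequence is periodic with period 11.
So b_{161} = b_{1 + ((161-1) mod 11)} = b_7 = 16.

16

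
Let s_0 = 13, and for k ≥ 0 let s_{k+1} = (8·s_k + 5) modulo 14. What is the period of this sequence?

7

Listing terms: s_0 = 13; s_1 = 11; s_2 = 9; s_3 = 7; s_4 = 5; s_5 = 3; s_6 = 1; s_7 = 13.
The sequence repeats with period 7.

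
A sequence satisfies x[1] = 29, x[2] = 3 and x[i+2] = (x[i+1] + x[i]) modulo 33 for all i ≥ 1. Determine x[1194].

24

Computing terms: x[1] = 29, x[2] = 3, x[3] = 32, x[4] = 2, x[5] = 1, x[6] = 3, x[7] = 4, x[8] = 7, x[9] = 11, x[10] = 18, x[11] = 29, x[12] = 14, x[13] = 10, x[14] = 24, x[15] = 1, x[16] = 25, x[17] = 26, x[18] = 18, x[19] = 11, x[20] = 29, x[21] = 7, x[22] = 3, x[23] = 10, x[24] = 13, x[25] = 23, x[26] = 3, x[27] = 26, x[28] = 29, x[29] = 22, x[30] = 18, x[31] = 7, x[32] = 25, x[33] = 32, x[34] = 24, x[35] = 23, x[36] = 14, x[37] = 4, x[38] = 18, x[39] = 22, x[40] = 7, x[41] = 29, x[42] = 3.
Since (x[41], x[42]) = (x[1], x[2]) = (29, 3) (two consecutive terms determine the rest), the sequence is periodic with period 40.
So x[1194] = x[1 + ((1194-1) mod 40)] = x[34] = 24.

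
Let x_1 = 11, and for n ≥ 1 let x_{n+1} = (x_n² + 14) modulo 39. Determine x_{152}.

We have x_1 = 11, x_2 = 18, x_3 = 26, x_4 = 27, x_5 = 2, x_6 = 18.
Since x_6 = x_2 = 18, the sequence is eventually periodic: after a pre-period of length 1 it cycles with period 4.
For n ≥ 2, x_n depends only on (n - 2) mod 4. (152 - 2) mod 4 = 2, so x_{152} = x_4 = 27.

27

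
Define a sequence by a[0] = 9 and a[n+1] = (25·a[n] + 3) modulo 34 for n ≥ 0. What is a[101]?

Listing terms: a[0] = 9; a[1] = 24; a[2] = 25; a[3] = 16; a[4] = 29; a[5] = 14; a[6] = 13; a[7] = 22; a[8] = 9.
The sequence repeats with period 8.
(101 - 0) mod 8 = 5, so a[101] = a[5] = 14.

14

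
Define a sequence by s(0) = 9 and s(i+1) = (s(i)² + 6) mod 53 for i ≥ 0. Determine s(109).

s(0) = 9,  s(1) = 34,  s(2) = 49,  s(3) = 22,  s(4) = 13,  s(5) = 16,  s(6) = 50,  s(7) = 15,  s(8) = 19,  s(9) = 49.
Since s(9) = s(2) = 49, the sequence is eventually periodic: after a pre-period of length 2 it cycles with period 7.
For i ≥ 2, s(i) depends only on (i - 2) mod 7. (109 - 2) mod 7 = 2, so s(109) = s(4) = 13.

13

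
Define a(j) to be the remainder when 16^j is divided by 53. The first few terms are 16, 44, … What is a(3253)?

15

a(1) = 16; a(2) = 44; a(3) = 15; a(4) = 28; a(5) = 24; a(6) = 13; a(7) = 49; a(8) = 42; a(9) = 36; a(10) = 46; a(11) = 47; a(12) = 10; a(13) = 1; a(14) = 16.
The sequence repeats with period 13.
So a(3253) = a(1 + ((3253-1) mod 13)) = a(3) = 15.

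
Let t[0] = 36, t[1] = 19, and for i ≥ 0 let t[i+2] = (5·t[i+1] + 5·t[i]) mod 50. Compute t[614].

t[0] = 36, t[1] = 19, t[2] = 25, t[3] = 20, t[4] = 25, t[5] = 25, t[6] = 0, t[7] = 25, t[8] = 25.
Since (t[7], t[8]) = (t[4], t[5]) = (25, 25) (two consecutive terms determine the rest), the sequence is eventually periodic: after a pre-period of length 4 it cycles with period 3.
For i ≥ 4, t[i] depends only on (i - 4) mod 3. (614 - 4) mod 3 = 1, so t[614] = t[5] = 25.

25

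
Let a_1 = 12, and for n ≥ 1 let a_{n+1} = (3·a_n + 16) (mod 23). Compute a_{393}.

9

a_1 = 12, a_2 = 6, a_3 = 11, a_4 = 3, a_5 = 2, a_6 = 22, a_7 = 13, a_8 = 9, a_9 = 20, a_{10} = 7, a_{11} = 14, a_{12} = 12.
Since a_{12} = a_1 = 12, the sequence is periodic with period 11.
So a_{393} = a_{1 + ((393-1) mod 11)} = a_8 = 9.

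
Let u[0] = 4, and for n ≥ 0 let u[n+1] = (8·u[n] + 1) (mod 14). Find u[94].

7

We have u[0] = 4, u[1] = 5, u[2] = 13, u[3] = 7, u[4] = 1, u[5] = 9, u[6] = 3, u[7] = 11, u[8] = 5.
Since u[8] = u[1] = 5, the sequence is eventually periodic: after a pre-period of length 1 it cycles with period 7.
For n ≥ 1, u[n] depends only on (n - 1) mod 7. (94 - 1) mod 7 = 2, so u[94] = u[3] = 7.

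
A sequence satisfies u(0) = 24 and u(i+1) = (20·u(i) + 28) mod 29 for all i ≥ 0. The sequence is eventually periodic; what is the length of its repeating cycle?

Listing terms: u(0) = 24; u(1) = 15; u(2) = 9; u(3) = 5; u(4) = 12; u(5) = 7; u(6) = 23; u(7) = 24.
The sequence repeats with period 7.

7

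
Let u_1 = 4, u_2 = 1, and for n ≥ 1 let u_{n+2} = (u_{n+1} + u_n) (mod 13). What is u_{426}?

4

u_1 = 4; u_2 = 1; u_3 = 5; u_4 = 6; u_5 = 11; u_6 = 4; u_7 = 2; u_8 = 6; u_9 = 8; u_{10} = 1; u_{11} = 9; u_{12} = 10; u_{13} = 6; u_{14} = 3; u_{15} = 9; u_{16} = 12; u_{17} = 8; u_{18} = 7; u_{19} = 2; u_{20} = 9; u_{21} = 11; u_{22} = 7; u_{23} = 5; u_{24} = 12; u_{25} = 4; u_{26} = 3; u_{27} = 7; u_{28} = 10; u_{29} = 4; u_{30} = 1.
The sequence repeats with period 28.
So u_{426} = u_{1 + ((426-1) mod 28)} = u_6 = 4.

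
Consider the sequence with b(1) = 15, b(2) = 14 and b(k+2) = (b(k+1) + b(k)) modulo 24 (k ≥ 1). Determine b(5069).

Computing terms: b(1) = 15, b(2) = 14, b(3) = 5, b(4) = 19, b(5) = 0, b(6) = 19, b(7) = 19, b(8) = 14, b(9) = 9, b(10) = 23, b(11) = 8, b(12) = 7, b(13) = 15, b(14) = 22, b(15) = 13, b(16) = 11, b(17) = 0, b(18) = 11, b(19) = 11, b(20) = 22, b(21) = 9, b(22) = 7, b(23) = 16, b(24) = 23, b(25) = 15, b(26) = 14.
Since (b(25), b(26)) = (b(1), b(2)) = (15, 14) (two consecutive terms determine the rest), the sequence is periodic with period 24.
So b(5069) = b(1 + ((5069-1) mod 24)) = b(5) = 0.

0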